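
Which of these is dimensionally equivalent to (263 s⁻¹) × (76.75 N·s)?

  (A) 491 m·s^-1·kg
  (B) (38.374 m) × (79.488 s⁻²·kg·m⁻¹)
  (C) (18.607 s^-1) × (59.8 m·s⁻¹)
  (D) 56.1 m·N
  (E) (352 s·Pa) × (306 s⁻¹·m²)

Reference: [s⁻¹] · [kg·m·s⁻¹] = kg·m·s⁻².
Each option:
  (A) kg·m·s⁻¹
  (B) [m] · [kg·m⁻¹·s⁻²] = kg·s⁻²
  (C) [s⁻¹] · [m·s⁻¹] = m·s⁻²
  (D) N·m = kg·m·s⁻²·m = kg·m²·s⁻²
  (E) [kg·m⁻¹·s⁻¹] · [m²·s⁻¹] = kg·m·s⁻²  ← same
Only (E) matches kg·m·s⁻².

(E)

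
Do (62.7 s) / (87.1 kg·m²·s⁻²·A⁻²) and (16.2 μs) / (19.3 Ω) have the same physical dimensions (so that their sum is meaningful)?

Reduce each to base SI dimensions:
  (62.7 s) / (87.1 kg·m²·s⁻²·A⁻²):  [s] / [kg·m²·s⁻²·A⁻²] = kg⁻¹·m⁻²·s³·A²
  (16.2 μs) / (19.3 Ω):  [s] / [kg·m²·s⁻³·A⁻²] = kg⁻¹·m⁻²·s⁴·A²
kg⁻¹·m⁻²·s³·A² ≠ kg⁻¹·m⁻²·s⁴·A², so they cannot be added.

No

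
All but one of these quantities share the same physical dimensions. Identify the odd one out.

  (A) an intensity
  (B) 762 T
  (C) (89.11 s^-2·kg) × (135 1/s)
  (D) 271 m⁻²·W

(B)

Dimensions:
  (A) [intensity] = kg·s⁻³
  (B) T = Wb·m⁻² = kg·s⁻²·A⁻¹
  (C) [kg·s⁻²] · [s⁻¹] = kg·s⁻³
  (D) W·m⁻² = J·s⁻¹·m⁻² = kg·s⁻³
All reduce to kg·s⁻³ except (B), which is kg·s⁻²·A⁻¹.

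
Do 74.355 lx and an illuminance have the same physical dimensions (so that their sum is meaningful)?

Yes

Dimensions:
  74.355 lx:  lx = lm·m⁻² = m⁻²·cd
  an illuminance:  [illuminance] = m⁻²·cd
Both are m⁻²·cd, so they have the same dimensions and can be added.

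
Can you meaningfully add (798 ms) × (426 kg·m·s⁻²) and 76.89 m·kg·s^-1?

Expand each in SI base units:
  (798 ms) × (426 kg·m·s⁻²):  [s] · [kg·m·s⁻²] = kg·m·s⁻¹
  76.89 m·kg·s^-1:  kg·m·s⁻¹
Both are kg·m·s⁻¹, so they have the same dimensions and can be added.

Yes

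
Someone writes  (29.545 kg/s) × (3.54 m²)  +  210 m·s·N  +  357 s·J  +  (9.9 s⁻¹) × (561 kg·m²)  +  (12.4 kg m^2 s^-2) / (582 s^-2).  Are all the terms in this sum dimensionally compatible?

Reduce each to base SI dimensions:
  (29.545 kg/s) × (3.54 m²):  [kg·s⁻¹] · [m²] = kg·m²·s⁻¹
  210 m·s·N:  N·m·s = kg·m·s⁻²·m·s = kg·m²·s⁻¹
  357 s·J:  J·s = N·m·s = kg·m²·s⁻¹
  (9.9 s⁻¹) × (561 kg·m²):  [s⁻¹] · [kg·m²] = kg·m²·s⁻¹
  (12.4 kg m^2 s^-2) / (582 s^-2):  [kg·m²·s⁻²] / [s⁻²] = kg·m²
The terms do not share a single dimension (kg·m² vs kg·m²·s⁻¹).

No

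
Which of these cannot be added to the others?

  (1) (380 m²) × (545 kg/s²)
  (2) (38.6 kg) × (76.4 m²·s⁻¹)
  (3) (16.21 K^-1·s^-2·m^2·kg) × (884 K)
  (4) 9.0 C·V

(2)

Expand each in SI base units:
  (1) [m²] · [kg·s⁻²] = kg·m²·s⁻²
  (2) [kg] · [m²·s⁻¹] = kg·m²·s⁻¹
  (3) [kg·m²·s⁻²·K⁻¹] · [K] = kg·m²·s⁻²
  (4) C·V = s·A·J·C⁻¹ = kg·m²·s⁻²
All reduce to kg·m²·s⁻² except (2), which is kg·m²·s⁻¹.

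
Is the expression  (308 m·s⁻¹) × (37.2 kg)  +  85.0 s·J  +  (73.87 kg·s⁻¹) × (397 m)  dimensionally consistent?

Expand each in SI base units:
  (308 m·s⁻¹) × (37.2 kg):  [m·s⁻¹] · [kg] = kg·m·s⁻¹
  85.0 s·J:  J·s = N·m·s = kg·m²·s⁻¹
  (73.87 kg·s⁻¹) × (397 m):  [kg·s⁻¹] · [m] = kg·m·s⁻¹
The terms do not share a single dimension (kg·m²·s⁻¹ vs kg·m·s⁻¹).

No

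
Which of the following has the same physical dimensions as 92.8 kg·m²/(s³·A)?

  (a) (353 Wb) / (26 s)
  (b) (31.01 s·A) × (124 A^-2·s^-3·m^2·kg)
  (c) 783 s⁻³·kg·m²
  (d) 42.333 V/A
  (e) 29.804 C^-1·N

(a)

Reference: kg·m²·s⁻³·A⁻¹.
Each option:
  (a) [kg·m²·s⁻²·A⁻¹] / [s] = kg·m²·s⁻³·A⁻¹  ← same
  (b) [s·A] · [kg·m²·s⁻³·A⁻²] = kg·m²·s⁻²·A⁻¹
  (c) kg·m²·s⁻³
  (d) V·A⁻¹ = J·C⁻¹·A⁻¹ = kg·m²·s⁻³·A⁻²
  (e) N·C⁻¹ = kg·m·s⁻²·(s·A)⁻¹ = kg·m·s⁻³·A⁻¹
Only (a) matches kg·m²·s⁻³·A⁻¹.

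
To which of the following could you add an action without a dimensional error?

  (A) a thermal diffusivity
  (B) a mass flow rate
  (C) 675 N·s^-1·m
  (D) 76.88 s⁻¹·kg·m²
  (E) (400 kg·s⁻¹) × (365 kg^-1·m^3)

(D)

Reference: [action] = kg·m²·s⁻¹.
Each option:
  (A) [thermal diffusivity] = m²·s⁻¹
  (B) [mass flow rate] = kg·s⁻¹
  (C) N·m·s⁻¹ = kg·m·s⁻²·m·s⁻¹ = kg·m²·s⁻³
  (D) kg·m²·s⁻¹  ← same
  (E) [kg·s⁻¹] · [kg⁻¹·m³] = m³·s⁻¹
Only (D) matches kg·m²·s⁻¹.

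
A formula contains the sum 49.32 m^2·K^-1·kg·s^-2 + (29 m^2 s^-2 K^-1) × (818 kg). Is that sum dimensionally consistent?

Yes

Expand each in SI base units:
  49.32 m^2·K^-1·kg·s^-2:  kg·m²·s⁻²·K⁻¹
  (29 m^2 s^-2 K^-1) × (818 kg):  [m²·s⁻²·K⁻¹] · [kg] = kg·m²·s⁻²·K⁻¹
Both are kg·m²·s⁻²·K⁻¹, so they have the same dimensions and can be added.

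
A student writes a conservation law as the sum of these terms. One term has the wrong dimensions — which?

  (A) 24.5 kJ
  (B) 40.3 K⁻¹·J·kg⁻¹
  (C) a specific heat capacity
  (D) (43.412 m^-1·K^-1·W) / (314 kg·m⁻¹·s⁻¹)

Work out the base dimensions of each:
  (A) J = N·m = kg·m²·s⁻²
  (B) J·kg⁻¹·K⁻¹ = N·m·kg⁻¹·K⁻¹ = m²·s⁻²·K⁻¹
  (C) [specific heat capacity] = m²·s⁻²·K⁻¹
  (D) [kg·m·s⁻³·K⁻¹] / [kg·m⁻¹·s⁻¹] = m²·s⁻²·K⁻¹
All reduce to m²·s⁻²·K⁻¹ except (A), which is kg·m²·s⁻².

(A)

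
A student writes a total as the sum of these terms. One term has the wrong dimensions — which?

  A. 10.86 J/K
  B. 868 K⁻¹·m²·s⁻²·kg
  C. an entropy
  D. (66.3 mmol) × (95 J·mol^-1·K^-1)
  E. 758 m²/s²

E.

In SI base units:
  A. J·K⁻¹ = N·m·K⁻¹ = kg·m²·s⁻²·K⁻¹
  B. kg·m²·s⁻²·K⁻¹
  C. [entropy] = kg·m²·s⁻²·K⁻¹
  D. [mol] · [kg·m²·s⁻²·K⁻¹·mol⁻¹] = kg·m²·s⁻²·K⁻¹
  E. m²·s⁻²
All reduce to kg·m²·s⁻²·K⁻¹ except E., which is m²·s⁻².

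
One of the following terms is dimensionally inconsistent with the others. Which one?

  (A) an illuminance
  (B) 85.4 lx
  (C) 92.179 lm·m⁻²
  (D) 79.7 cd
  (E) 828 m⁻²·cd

Expand each in SI base units:
  (A) [illuminance] = m⁻²·cd
  (B) lx = lm·m⁻² = m⁻²·cd
  (C) lm·m⁻² = cd·m⁻² = m⁻²·cd
  (D) cd
  (E) m⁻²·cd
All reduce to m⁻²·cd except (D), which is cd.

(D)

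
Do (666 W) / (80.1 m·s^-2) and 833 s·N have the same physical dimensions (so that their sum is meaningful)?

Yes

Dimensions:
  (666 W) / (80.1 m·s^-2):  [kg·m²·s⁻³] / [m·s⁻²] = kg·m·s⁻¹
  833 s·N:  N·s = kg·m·s⁻²·s = kg·m·s⁻¹
Both are kg·m·s⁻¹, so they have the same dimensions and can be added.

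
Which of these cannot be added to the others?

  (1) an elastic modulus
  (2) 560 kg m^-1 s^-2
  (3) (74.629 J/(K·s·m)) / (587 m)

Reduce each to base SI dimensions:
  (1) [elastic modulus] = kg·m⁻¹·s⁻²
  (2) kg·m⁻¹·s⁻²
  (3) [kg·m·s⁻³·K⁻¹] / [m] = kg·s⁻³·K⁻¹
All reduce to kg·m⁻¹·s⁻² except (3), which is kg·s⁻³·K⁻¹.

(3)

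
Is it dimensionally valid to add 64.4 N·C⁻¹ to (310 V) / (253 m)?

Dimensions:
  64.4 N·C⁻¹:  N·C⁻¹ = kg·m·s⁻²·(s·A)⁻¹ = kg·m·s⁻³·A⁻¹
  (310 V) / (253 m):  [kg·m²·s⁻³·A⁻¹] / [m] = kg·m·s⁻³·A⁻¹
Both are kg·m·s⁻³·A⁻¹, so they have the same dimensions and can be added.

Yes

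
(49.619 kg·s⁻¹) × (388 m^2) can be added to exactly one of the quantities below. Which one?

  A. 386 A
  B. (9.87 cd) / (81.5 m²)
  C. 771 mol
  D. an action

Reference: [kg·s⁻¹] · [m²] = kg·m²·s⁻¹.
Each option:
  A. A
  B. [cd] / [m²] = m⁻²·cd
  C. mol
  D. [action] = kg·m²·s⁻¹  ← same
Only D. matches kg·m²·s⁻¹.

D.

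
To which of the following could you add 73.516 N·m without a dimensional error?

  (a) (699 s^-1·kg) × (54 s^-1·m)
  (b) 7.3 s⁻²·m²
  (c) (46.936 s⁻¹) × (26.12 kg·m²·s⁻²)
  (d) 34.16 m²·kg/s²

Reference: N·m = kg·m·s⁻²·m = kg·m²·s⁻².
Each option:
  (a) [kg·s⁻¹] · [m·s⁻¹] = kg·m·s⁻²
  (b) m²·s⁻²
  (c) [s⁻¹] · [kg·m²·s⁻²] = kg·m²·s⁻³
  (d) kg·m²·s⁻²  ← same
Only (d) matches kg·m²·s⁻².

(d)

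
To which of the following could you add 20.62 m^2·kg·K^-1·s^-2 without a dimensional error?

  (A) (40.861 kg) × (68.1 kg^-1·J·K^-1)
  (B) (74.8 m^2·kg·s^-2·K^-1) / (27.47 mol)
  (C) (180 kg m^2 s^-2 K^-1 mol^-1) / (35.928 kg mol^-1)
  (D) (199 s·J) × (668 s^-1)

Reference: kg·m²·s⁻²·K⁻¹.
Each option:
  (A) [kg] · [m²·s⁻²·K⁻¹] = kg·m²·s⁻²·K⁻¹  ← same
  (B) [kg·m²·s⁻²·K⁻¹] / [mol] = kg·m²·s⁻²·K⁻¹·mol⁻¹
  (C) [kg·m²·s⁻²·K⁻¹·mol⁻¹] / [kg·mol⁻¹] = m²·s⁻²·K⁻¹
  (D) [kg·m²·s⁻¹] · [s⁻¹] = kg·m²·s⁻²
Only (A) matches kg·m²·s⁻²·K⁻¹.

(A)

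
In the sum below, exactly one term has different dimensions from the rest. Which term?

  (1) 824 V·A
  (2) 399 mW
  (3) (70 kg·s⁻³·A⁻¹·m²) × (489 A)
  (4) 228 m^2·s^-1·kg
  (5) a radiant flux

(4)

Work out the base dimensions of each:
  (1) V·A = J·C⁻¹·A = kg·m²·s⁻³
  (2) W = J·s⁻¹ = kg·m²·s⁻³
  (3) [kg·m²·s⁻³·A⁻¹] · [A] = kg·m²·s⁻³
  (4) kg·m²·s⁻¹
  (5) [radiant flux] = kg·m²·s⁻³
All reduce to kg·m²·s⁻³ except (4), which is kg·m²·s⁻¹.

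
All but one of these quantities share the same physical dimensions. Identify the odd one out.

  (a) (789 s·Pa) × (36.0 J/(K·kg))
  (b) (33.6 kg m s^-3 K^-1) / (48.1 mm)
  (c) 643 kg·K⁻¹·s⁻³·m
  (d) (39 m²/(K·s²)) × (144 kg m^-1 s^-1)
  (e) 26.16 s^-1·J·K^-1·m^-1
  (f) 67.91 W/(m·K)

Reduce each to base SI dimensions:
  (a) [kg·m⁻¹·s⁻¹] · [m²·s⁻²·K⁻¹] = kg·m·s⁻³·K⁻¹
  (b) [kg·m·s⁻³·K⁻¹] / [m] = kg·s⁻³·K⁻¹
  (c) kg·m·s⁻³·K⁻¹
  (d) [m²·s⁻²·K⁻¹] · [kg·m⁻¹·s⁻¹] = kg·m·s⁻³·K⁻¹
  (e) J·s⁻¹·m⁻¹·K⁻¹ = N·m·s⁻¹·m⁻¹·K⁻¹ = kg·m·s⁻³·K⁻¹
  (f) W·m⁻¹·K⁻¹ = J·s⁻¹·m⁻¹·K⁻¹ = kg·m·s⁻³·K⁻¹
All reduce to kg·m·s⁻³·K⁻¹ except (b), which is kg·s⁻³·K⁻¹.

(b)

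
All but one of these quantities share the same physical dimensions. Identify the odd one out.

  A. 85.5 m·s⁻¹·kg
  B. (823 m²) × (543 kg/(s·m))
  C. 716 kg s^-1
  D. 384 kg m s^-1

Dimensions:
  A. kg·m·s⁻¹
  B. [m²] · [kg·m⁻¹·s⁻¹] = kg·m·s⁻¹
  C. kg·s⁻¹
  D. kg·m·s⁻¹
All reduce to kg·m·s⁻¹ except C., which is kg·s⁻¹.

C.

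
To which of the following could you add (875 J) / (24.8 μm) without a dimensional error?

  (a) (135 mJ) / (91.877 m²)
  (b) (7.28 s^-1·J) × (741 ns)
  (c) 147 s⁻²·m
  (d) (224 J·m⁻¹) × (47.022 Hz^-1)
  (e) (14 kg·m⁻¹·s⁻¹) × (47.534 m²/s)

Reference: [kg·m²·s⁻²] / [m] = kg·m·s⁻².
Each option:
  (a) [kg·m²·s⁻²] / [m²] = kg·s⁻²
  (b) [kg·m²·s⁻³] · [s] = kg·m²·s⁻²
  (c) m·s⁻²
  (d) [kg·m·s⁻²] · [s] = kg·m·s⁻¹
  (e) [kg·m⁻¹·s⁻¹] · [m²·s⁻¹] = kg·m·s⁻²  ← same
Only (e) matches kg·m·s⁻².

(e)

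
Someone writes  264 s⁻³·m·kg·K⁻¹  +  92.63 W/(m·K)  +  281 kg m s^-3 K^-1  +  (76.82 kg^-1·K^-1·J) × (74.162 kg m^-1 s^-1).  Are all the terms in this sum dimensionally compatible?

Yes

Dimensions:
  264 s⁻³·m·kg·K⁻¹:  kg·m·s⁻³·K⁻¹
  92.63 W/(m·K):  W·m⁻¹·K⁻¹ = J·s⁻¹·m⁻¹·K⁻¹ = kg·m·s⁻³·K⁻¹
  281 kg m s^-3 K^-1:  kg·m·s⁻³·K⁻¹
  (76.82 kg^-1·K^-1·J) × (74.162 kg m^-1 s^-1):  [m²·s⁻²·K⁻¹] · [kg·m⁻¹·s⁻¹] = kg·m·s⁻³·K⁻¹
Every term reduces to kg·m·s⁻³·K⁻¹.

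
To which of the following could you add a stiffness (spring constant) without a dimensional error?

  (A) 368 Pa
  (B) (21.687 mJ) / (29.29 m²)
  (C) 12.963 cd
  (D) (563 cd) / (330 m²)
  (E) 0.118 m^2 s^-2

Reference: [stiffness (spring constant)] = kg·s⁻².
Each option:
  (A) Pa = N·m⁻² = kg·m⁻¹·s⁻²
  (B) [kg·m²·s⁻²] / [m²] = kg·s⁻²  ← same
  (C) cd
  (D) [cd] / [m²] = m⁻²·cd
  (E) m²·s⁻²
Only (B) matches kg·s⁻².

(B)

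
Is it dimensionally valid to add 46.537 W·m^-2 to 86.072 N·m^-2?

No

Reduce each to base SI dimensions:
  46.537 W·m^-2:  W·m⁻² = J·s⁻¹·m⁻² = kg·s⁻³
  86.072 N·m^-2:  N·m⁻² = kg·m·s⁻²·m⁻² = kg·m⁻¹·s⁻²
kg·s⁻³ ≠ kg·m⁻¹·s⁻², so they cannot be added.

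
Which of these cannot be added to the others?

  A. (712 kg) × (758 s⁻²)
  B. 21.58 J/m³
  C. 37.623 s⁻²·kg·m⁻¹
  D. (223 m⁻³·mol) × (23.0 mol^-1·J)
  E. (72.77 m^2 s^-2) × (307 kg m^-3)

Work out the base dimensions of each:
  A. [kg] · [s⁻²] = kg·s⁻²
  B. J·m⁻³ = N·m·m⁻³ = kg·m⁻¹·s⁻²
  C. kg·m⁻¹·s⁻²
  D. [m⁻³·mol] · [kg·m²·s⁻²·mol⁻¹] = kg·m⁻¹·s⁻²
  E. [m²·s⁻²] · [kg·m⁻³] = kg·m⁻¹·s⁻²
All reduce to kg·m⁻¹·s⁻² except A., which is kg·s⁻².

A.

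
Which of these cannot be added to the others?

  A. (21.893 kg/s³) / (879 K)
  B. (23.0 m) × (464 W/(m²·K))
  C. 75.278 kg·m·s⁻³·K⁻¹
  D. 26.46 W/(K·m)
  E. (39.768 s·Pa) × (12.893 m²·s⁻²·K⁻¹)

A.

Work out the base dimensions of each:
  A. [kg·s⁻³] / [K] = kg·s⁻³·K⁻¹
  B. [m] · [kg·s⁻³·K⁻¹] = kg·m·s⁻³·K⁻¹
  C. kg·m·s⁻³·K⁻¹
  D. W·m⁻¹·K⁻¹ = J·s⁻¹·m⁻¹·K⁻¹ = kg·m·s⁻³·K⁻¹
  E. [kg·m⁻¹·s⁻¹] · [m²·s⁻²·K⁻¹] = kg·m·s⁻³·K⁻¹
All reduce to kg·m·s⁻³·K⁻¹ except A., which is kg·s⁻³·K⁻¹.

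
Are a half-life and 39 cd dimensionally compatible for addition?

Expand each in SI base units:
  a half-life:  [half-life] = s
  39 cd:  cd
s ≠ cd, so they cannot be added.

No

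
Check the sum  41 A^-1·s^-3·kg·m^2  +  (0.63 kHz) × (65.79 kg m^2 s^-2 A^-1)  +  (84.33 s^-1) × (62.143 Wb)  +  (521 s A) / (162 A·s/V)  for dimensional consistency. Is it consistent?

Yes

Reduce each to base SI dimensions:
  41 A^-1·s^-3·kg·m^2:  kg·m²·s⁻³·A⁻¹
  (0.63 kHz) × (65.79 kg m^2 s^-2 A^-1):  [s⁻¹] · [kg·m²·s⁻²·A⁻¹] = kg·m²·s⁻³·A⁻¹
  (84.33 s^-1) × (62.143 Wb):  [s⁻¹] · [kg·m²·s⁻²·A⁻¹] = kg·m²·s⁻³·A⁻¹
  (521 s A) / (162 A·s/V):  [s·A] / [kg⁻¹·m⁻²·s⁴·A²] = kg·m²·s⁻³·A⁻¹
Every term reduces to kg·m²·s⁻³·A⁻¹.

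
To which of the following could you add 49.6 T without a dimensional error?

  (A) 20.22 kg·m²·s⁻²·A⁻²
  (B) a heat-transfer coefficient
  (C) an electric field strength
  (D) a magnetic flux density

Reference: T = Wb·m⁻² = kg·s⁻²·A⁻¹.
Each option:
  (A) kg·m²·s⁻²·A⁻²
  (B) [heat-transfer coefficient] = kg·s⁻³·K⁻¹
  (C) [electric field strength] = kg·m·s⁻³·A⁻¹
  (D) [magnetic flux density] = kg·s⁻²·A⁻¹  ← same
Only (D) matches kg·s⁻²·A⁻¹.

(D)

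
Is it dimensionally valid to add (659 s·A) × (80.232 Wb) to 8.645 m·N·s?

In SI base units:
  (659 s·A) × (80.232 Wb):  [s·A] · [kg·m²·s⁻²·A⁻¹] = kg·m²·s⁻¹
  8.645 m·N·s:  N·m·s = kg·m·s⁻²·m·s = kg·m²·s⁻¹
Both are kg·m²·s⁻¹, so they have the same dimensions and can be added.

Yes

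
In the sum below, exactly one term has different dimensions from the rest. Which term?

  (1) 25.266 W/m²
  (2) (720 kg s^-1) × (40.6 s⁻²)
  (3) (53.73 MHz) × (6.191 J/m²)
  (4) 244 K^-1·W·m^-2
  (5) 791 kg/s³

In SI base units:
  (1) W·m⁻² = J·s⁻¹·m⁻² = kg·s⁻³
  (2) [kg·s⁻¹] · [s⁻²] = kg·s⁻³
  (3) [s⁻¹] · [kg·s⁻²] = kg·s⁻³
  (4) W·m⁻²·K⁻¹ = J·s⁻¹·m⁻²·K⁻¹ = kg·s⁻³·K⁻¹
  (5) kg·s⁻³
All reduce to kg·s⁻³ except (4), which is kg·s⁻³·K⁻¹.

(4)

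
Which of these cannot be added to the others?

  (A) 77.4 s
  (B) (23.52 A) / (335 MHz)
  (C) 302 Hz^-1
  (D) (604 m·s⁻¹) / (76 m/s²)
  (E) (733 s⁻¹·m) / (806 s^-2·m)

Work out the base dimensions of each:
  (A) s
  (B) [A] / [s⁻¹] = s·A
  (C) Hz⁻¹ = (s⁻¹)⁻¹ = s
  (D) [m·s⁻¹] / [m·s⁻²] = s
  (E) [m·s⁻¹] / [m·s⁻²] = s
All reduce to s except (B), which is s·A.

(B)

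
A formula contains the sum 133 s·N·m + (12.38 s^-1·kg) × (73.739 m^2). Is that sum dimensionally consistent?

Yes

Reduce each to base SI dimensions:
  133 s·N·m:  N·m·s = kg·m·s⁻²·m·s = kg·m²·s⁻¹
  (12.38 s^-1·kg) × (73.739 m^2):  [kg·s⁻¹] · [m²] = kg·m²·s⁻¹
Both are kg·m²·s⁻¹, so they have the same dimensions and can be added.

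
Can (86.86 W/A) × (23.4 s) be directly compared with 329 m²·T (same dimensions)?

Reduce each to base SI dimensions:
  (86.86 W/A) × (23.4 s):  [kg·m²·s⁻³·A⁻¹] · [s] = kg·m²·s⁻²·A⁻¹
  329 m²·T:  T·m² = Wb·m⁻²·m² = kg·m²·s⁻²·A⁻¹
Both are kg·m²·s⁻²·A⁻¹, so they have the same dimensions and can be added.

Yes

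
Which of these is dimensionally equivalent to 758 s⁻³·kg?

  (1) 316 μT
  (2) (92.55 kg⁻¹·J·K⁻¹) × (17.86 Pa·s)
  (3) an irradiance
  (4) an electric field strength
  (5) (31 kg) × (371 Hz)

(3)

Reference: kg·s⁻³.
Each option:
  (1) T = Wb·m⁻² = kg·s⁻²·A⁻¹
  (2) [m²·s⁻²·K⁻¹] · [kg·m⁻¹·s⁻¹] = kg·m·s⁻³·K⁻¹
  (3) [irradiance] = kg·s⁻³  ← same
  (4) [electric field strength] = kg·m·s⁻³·A⁻¹
  (5) [kg] · [s⁻¹] = kg·s⁻¹
Only (3) matches kg·s⁻³.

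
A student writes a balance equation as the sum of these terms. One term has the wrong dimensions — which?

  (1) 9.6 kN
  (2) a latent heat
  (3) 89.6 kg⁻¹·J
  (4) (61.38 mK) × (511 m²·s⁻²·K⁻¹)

(1)

Dimensions:
  (1) N = kg·m·s⁻²
  (2) [latent heat] = m²·s⁻²
  (3) J·kg⁻¹ = N·m·kg⁻¹ = m²·s⁻²
  (4) [K] · [m²·s⁻²·K⁻¹] = m²·s⁻²
All reduce to m²·s⁻² except (1), which is kg·m·s⁻².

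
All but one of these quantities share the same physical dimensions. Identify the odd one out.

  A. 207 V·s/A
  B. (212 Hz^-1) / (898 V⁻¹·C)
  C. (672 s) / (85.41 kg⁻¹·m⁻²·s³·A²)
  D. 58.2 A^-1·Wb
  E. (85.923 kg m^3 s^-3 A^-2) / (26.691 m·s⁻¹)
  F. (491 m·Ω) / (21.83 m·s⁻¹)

Expand each in SI base units:
  A. V·s·A⁻¹ = J·C⁻¹·s·A⁻¹ = kg·m²·s⁻²·A⁻²
  B. [s] / [kg⁻¹·m⁻²·s⁴·A²] = kg·m²·s⁻³·A⁻²
  C. [s] / [kg⁻¹·m⁻²·s³·A²] = kg·m²·s⁻²·A⁻²
  D. Wb·A⁻¹ = V·s·A⁻¹ = kg·m²·s⁻²·A⁻²
  E. [kg·m³·s⁻³·A⁻²] / [m·s⁻¹] = kg·m²·s⁻²·A⁻²
  F. [kg·m³·s⁻³·A⁻²] / [m·s⁻¹] = kg·m²·s⁻²·A⁻²
All reduce to kg·m²·s⁻²·A⁻² except B., which is kg·m²·s⁻³·A⁻².

B.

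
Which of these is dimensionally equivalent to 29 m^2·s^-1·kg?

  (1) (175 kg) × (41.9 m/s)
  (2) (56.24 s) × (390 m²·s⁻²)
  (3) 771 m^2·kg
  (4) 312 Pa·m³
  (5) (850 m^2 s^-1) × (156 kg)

Reference: kg·m²·s⁻¹.
Each option:
  (1) [kg] · [m·s⁻¹] = kg·m·s⁻¹
  (2) [s] · [m²·s⁻²] = m²·s⁻¹
  (3) kg·m²
  (4) Pa·m³ = N·m⁻²·m³ = kg·m²·s⁻²
  (5) [m²·s⁻¹] · [kg] = kg·m²·s⁻¹  ← same
Only (5) matches kg·m²·s⁻¹.

(5)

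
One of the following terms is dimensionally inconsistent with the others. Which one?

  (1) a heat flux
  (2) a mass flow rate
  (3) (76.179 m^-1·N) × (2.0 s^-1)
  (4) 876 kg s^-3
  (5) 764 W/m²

Work out the base dimensions of each:
  (1) [heat flux] = kg·s⁻³
  (2) [mass flow rate] = kg·s⁻¹
  (3) [kg·s⁻²] · [s⁻¹] = kg·s⁻³
  (4) kg·s⁻³
  (5) W·m⁻² = J·s⁻¹·m⁻² = kg·s⁻³
All reduce to kg·s⁻³ except (2), which is kg·s⁻¹.

(2)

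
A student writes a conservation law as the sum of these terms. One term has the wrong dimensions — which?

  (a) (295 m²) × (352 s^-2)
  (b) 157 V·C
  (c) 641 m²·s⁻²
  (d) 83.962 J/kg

(b)

Dimensions:
  (a) [m²] · [s⁻²] = m²·s⁻²
  (b) C·V = s·A·J·C⁻¹ = kg·m²·s⁻²
  (c) m²·s⁻²
  (d) J·kg⁻¹ = N·m·kg⁻¹ = m²·s⁻²
All reduce to m²·s⁻² except (b), which is kg·m²·s⁻².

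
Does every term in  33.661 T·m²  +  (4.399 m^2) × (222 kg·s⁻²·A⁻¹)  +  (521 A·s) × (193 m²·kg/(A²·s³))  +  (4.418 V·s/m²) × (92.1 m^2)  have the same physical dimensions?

Yes

In SI base units:
  33.661 T·m²:  T·m² = Wb·m⁻²·m² = kg·m²·s⁻²·A⁻¹
  (4.399 m^2) × (222 kg·s⁻²·A⁻¹):  [m²] · [kg·s⁻²·A⁻¹] = kg·m²·s⁻²·A⁻¹
  (521 A·s) × (193 m²·kg/(A²·s³)):  [s·A] · [kg·m²·s⁻³·A⁻²] = kg·m²·s⁻²·A⁻¹
  (4.418 V·s/m²) × (92.1 m^2):  [kg·s⁻²·A⁻¹] · [m²] = kg·m²·s⁻²·A⁻¹
Every term reduces to kg·m²·s⁻²·A⁻¹.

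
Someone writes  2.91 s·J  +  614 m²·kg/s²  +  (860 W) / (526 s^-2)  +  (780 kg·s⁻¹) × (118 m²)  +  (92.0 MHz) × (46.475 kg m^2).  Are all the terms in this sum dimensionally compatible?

Reduce each to base SI dimensions:
  2.91 s·J:  J·s = N·m·s = kg·m²·s⁻¹
  614 m²·kg/s²:  kg·m²·s⁻²
  (860 W) / (526 s^-2):  [kg·m²·s⁻³] / [s⁻²] = kg·m²·s⁻¹
  (780 kg·s⁻¹) × (118 m²):  [kg·s⁻¹] · [m²] = kg·m²·s⁻¹
  (92.0 MHz) × (46.475 kg m^2):  [s⁻¹] · [kg·m²] = kg·m²·s⁻¹
The terms do not share a single dimension (kg·m²·s⁻² vs kg·m²·s⁻¹).

No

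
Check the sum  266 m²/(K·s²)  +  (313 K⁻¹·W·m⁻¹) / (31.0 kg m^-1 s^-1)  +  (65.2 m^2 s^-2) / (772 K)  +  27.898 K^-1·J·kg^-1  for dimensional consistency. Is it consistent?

Yes

Expand each in SI base units:
  266 m²/(K·s²):  m²·s⁻²·K⁻¹
  (313 K⁻¹·W·m⁻¹) / (31.0 kg m^-1 s^-1):  [kg·m·s⁻³·K⁻¹] / [kg·m⁻¹·s⁻¹] = m²·s⁻²·K⁻¹
  (65.2 m^2 s^-2) / (772 K):  [m²·s⁻²] / [K] = m²·s⁻²·K⁻¹
  27.898 K^-1·J·kg^-1:  J·kg⁻¹·K⁻¹ = N·m·kg⁻¹·K⁻¹ = m²·s⁻²·K⁻¹
Every term reduces to m²·s⁻²·K⁻¹.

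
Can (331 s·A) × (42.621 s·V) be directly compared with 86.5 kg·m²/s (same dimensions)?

Reduce each to base SI dimensions:
  (331 s·A) × (42.621 s·V):  [s·A] · [kg·m²·s⁻²·A⁻¹] = kg·m²·s⁻¹
  86.5 kg·m²/s:  kg·m²·s⁻¹
Both are kg·m²·s⁻¹, so they have the same dimensions and can be added.

Yes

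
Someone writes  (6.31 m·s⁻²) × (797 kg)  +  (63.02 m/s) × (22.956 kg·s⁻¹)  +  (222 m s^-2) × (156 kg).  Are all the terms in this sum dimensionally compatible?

Yes

Expand each in SI base units:
  (6.31 m·s⁻²) × (797 kg):  [m·s⁻²] · [kg] = kg·m·s⁻²
  (63.02 m/s) × (22.956 kg·s⁻¹):  [m·s⁻¹] · [kg·s⁻¹] = kg·m·s⁻²
  (222 m s^-2) × (156 kg):  [m·s⁻²] · [kg] = kg·m·s⁻²
Every term reduces to kg·m·s⁻².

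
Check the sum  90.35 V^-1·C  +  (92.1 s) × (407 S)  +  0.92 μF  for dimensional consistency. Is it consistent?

Yes

In SI base units:
  90.35 V^-1·C:  C·V⁻¹ = s·A·(J·C⁻¹)⁻¹ = kg⁻¹·m⁻²·s⁴·A²
  (92.1 s) × (407 S):  [s] · [kg⁻¹·m⁻²·s³·A²] = kg⁻¹·m⁻²·s⁴·A²
  0.92 μF:  F = C·V⁻¹ = kg⁻¹·m⁻²·s⁴·A²
Every term reduces to kg⁻¹·m⁻²·s⁴·A².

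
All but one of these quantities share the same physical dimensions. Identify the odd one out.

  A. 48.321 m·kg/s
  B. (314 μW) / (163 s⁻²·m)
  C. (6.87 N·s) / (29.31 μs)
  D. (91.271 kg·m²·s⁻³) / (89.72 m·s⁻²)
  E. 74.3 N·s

C.

In SI base units:
  A. kg·m·s⁻¹
  B. [kg·m²·s⁻³] / [m·s⁻²] = kg·m·s⁻¹
  C. [kg·m·s⁻¹] / [s] = kg·m·s⁻²
  D. [kg·m²·s⁻³] / [m·s⁻²] = kg·m·s⁻¹
  E. N·s = kg·m·s⁻²·s = kg·m·s⁻¹
All reduce to kg·m·s⁻¹ except C., which is kg·m·s⁻².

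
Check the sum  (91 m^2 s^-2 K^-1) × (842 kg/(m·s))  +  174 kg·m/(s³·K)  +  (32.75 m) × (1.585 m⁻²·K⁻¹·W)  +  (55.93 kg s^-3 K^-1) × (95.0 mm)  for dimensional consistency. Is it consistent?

Dimensions:
  (91 m^2 s^-2 K^-1) × (842 kg/(m·s)):  [m²·s⁻²·K⁻¹] · [kg·m⁻¹·s⁻¹] = kg·m·s⁻³·K⁻¹
  174 kg·m/(s³·K):  kg·m·s⁻³·K⁻¹
  (32.75 m) × (1.585 m⁻²·K⁻¹·W):  [m] · [kg·s⁻³·K⁻¹] = kg·m·s⁻³·K⁻¹
  (55.93 kg s^-3 K^-1) × (95.0 mm):  [kg·s⁻³·K⁻¹] · [m] = kg·m·s⁻³·K⁻¹
Every term reduces to kg·m·s⁻³·K⁻¹.

Yes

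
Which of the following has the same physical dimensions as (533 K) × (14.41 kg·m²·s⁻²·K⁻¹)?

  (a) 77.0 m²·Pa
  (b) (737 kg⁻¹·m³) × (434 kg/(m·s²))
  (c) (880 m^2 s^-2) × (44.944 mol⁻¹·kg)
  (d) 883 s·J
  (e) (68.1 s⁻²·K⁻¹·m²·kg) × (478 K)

(e)

Reference: [K] · [kg·m²·s⁻²·K⁻¹] = kg·m²·s⁻².
Each option:
  (a) Pa·m² = N·m⁻²·m² = kg·m·s⁻²
  (b) [kg⁻¹·m³] · [kg·m⁻¹·s⁻²] = m²·s⁻²
  (c) [m²·s⁻²] · [kg·mol⁻¹] = kg·m²·s⁻²·mol⁻¹
  (d) J·s = N·m·s = kg·m²·s⁻¹
  (e) [kg·m²·s⁻²·K⁻¹] · [K] = kg·m²·s⁻²  ← same
Only (e) matches kg·m²·s⁻².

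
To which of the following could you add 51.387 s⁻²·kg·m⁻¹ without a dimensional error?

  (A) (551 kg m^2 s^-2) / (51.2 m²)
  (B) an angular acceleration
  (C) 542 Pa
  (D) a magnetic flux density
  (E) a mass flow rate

Reference: kg·m⁻¹·s⁻².
Each option:
  (A) [kg·m²·s⁻²] / [m²] = kg·s⁻²
  (B) [angular acceleration] = s⁻²
  (C) Pa = N·m⁻² = kg·m⁻¹·s⁻²  ← same
  (D) [magnetic flux density] = kg·s⁻²·A⁻¹
  (E) [mass flow rate] = kg·s⁻¹
Only (C) matches kg·m⁻¹·s⁻².

(C)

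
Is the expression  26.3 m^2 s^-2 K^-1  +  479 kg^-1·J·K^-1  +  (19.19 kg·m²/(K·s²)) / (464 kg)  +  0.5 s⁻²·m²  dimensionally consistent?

Work out the base dimensions of each:
  26.3 m^2 s^-2 K^-1:  m²·s⁻²·K⁻¹
  479 kg^-1·J·K^-1:  J·kg⁻¹·K⁻¹ = N·m·kg⁻¹·K⁻¹ = m²·s⁻²·K⁻¹
  (19.19 kg·m²/(K·s²)) / (464 kg):  [kg·m²·s⁻²·K⁻¹] / [kg] = m²·s⁻²·K⁻¹
  0.5 s⁻²·m²:  m²·s⁻²
The terms do not share a single dimension (m²·s⁻² vs m²·s⁻²·K⁻¹).

No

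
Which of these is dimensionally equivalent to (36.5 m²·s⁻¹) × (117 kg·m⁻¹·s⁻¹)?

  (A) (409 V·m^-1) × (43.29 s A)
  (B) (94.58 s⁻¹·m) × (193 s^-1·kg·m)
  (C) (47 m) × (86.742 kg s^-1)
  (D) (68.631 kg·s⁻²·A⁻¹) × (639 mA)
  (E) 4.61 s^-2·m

(A)

Reference: [m²·s⁻¹] · [kg·m⁻¹·s⁻¹] = kg·m·s⁻².
Each option:
  (A) [kg·m·s⁻³·A⁻¹] · [s·A] = kg·m·s⁻²  ← same
  (B) [m·s⁻¹] · [kg·m·s⁻¹] = kg·m²·s⁻²
  (C) [m] · [kg·s⁻¹] = kg·m·s⁻¹
  (D) [kg·s⁻²·A⁻¹] · [A] = kg·s⁻²
  (E) m·s⁻²
Only (A) matches kg·m·s⁻².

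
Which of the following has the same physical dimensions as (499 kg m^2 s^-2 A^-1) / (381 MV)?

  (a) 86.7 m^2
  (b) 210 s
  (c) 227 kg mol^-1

Reference: [kg·m²·s⁻²·A⁻¹] / [kg·m²·s⁻³·A⁻¹] = s.
Each option:
  (a) m²
  (b) s  ← same
  (c) kg·mol⁻¹
Only (b) matches s.

(b)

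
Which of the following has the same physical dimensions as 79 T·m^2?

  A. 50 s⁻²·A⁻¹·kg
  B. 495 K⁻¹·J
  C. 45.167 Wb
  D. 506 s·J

C.

Reference: T·m² = Wb·m⁻²·m² = kg·m²·s⁻²·A⁻¹.
Each option:
  A. kg·s⁻²·A⁻¹
  B. J·K⁻¹ = N·m·K⁻¹ = kg·m²·s⁻²·K⁻¹
  C. Wb = V·s = kg·m²·s⁻²·A⁻¹  ← same
  D. J·s = N·m·s = kg·m²·s⁻¹
Only C. matches kg·m²·s⁻²·A⁻¹.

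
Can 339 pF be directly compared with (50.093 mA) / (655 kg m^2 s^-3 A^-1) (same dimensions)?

Expand each in SI base units:
  339 pF:  F = C·V⁻¹ = kg⁻¹·m⁻²·s⁴·A²
  (50.093 mA) / (655 kg m^2 s^-3 A^-1):  [A] / [kg·m²·s⁻³·A⁻¹] = kg⁻¹·m⁻²·s³·A²
kg⁻¹·m⁻²·s⁴·A² ≠ kg⁻¹·m⁻²·s³·A², so they cannot be added.

No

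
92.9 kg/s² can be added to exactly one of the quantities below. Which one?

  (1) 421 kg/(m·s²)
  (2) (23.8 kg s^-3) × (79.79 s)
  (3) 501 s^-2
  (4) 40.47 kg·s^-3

Reference: kg·s⁻².
Each option:
  (1) kg·m⁻¹·s⁻²
  (2) [kg·s⁻³] · [s] = kg·s⁻²  ← same
  (3) s⁻²
  (4) kg·s⁻³
Only (2) matches kg·s⁻².

(2)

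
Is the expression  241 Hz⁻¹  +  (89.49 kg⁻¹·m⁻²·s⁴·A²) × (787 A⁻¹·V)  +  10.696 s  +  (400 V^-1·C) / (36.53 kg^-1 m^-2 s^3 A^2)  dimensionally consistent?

Expand each in SI base units:
  241 Hz⁻¹:  Hz⁻¹ = (s⁻¹)⁻¹ = s
  (89.49 kg⁻¹·m⁻²·s⁴·A²) × (787 A⁻¹·V):  [kg⁻¹·m⁻²·s⁴·A²] · [kg·m²·s⁻³·A⁻²] = s
  10.696 s:  s
  (400 V^-1·C) / (36.53 kg^-1 m^-2 s^3 A^2):  [kg⁻¹·m⁻²·s⁴·A²] / [kg⁻¹·m⁻²·s³·A²] = s
Every term reduces to s.

Yes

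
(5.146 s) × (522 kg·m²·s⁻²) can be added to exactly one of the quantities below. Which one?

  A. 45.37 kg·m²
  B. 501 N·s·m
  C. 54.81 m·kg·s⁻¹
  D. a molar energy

B.

Reference: [s] · [kg·m²·s⁻²] = kg·m²·s⁻¹.
Each option:
  A. kg·m²
  B. N·m·s = kg·m·s⁻²·m·s = kg·m²·s⁻¹  ← same
  C. kg·m·s⁻¹
  D. [molar energy] = kg·m²·s⁻²·mol⁻¹
Only B. matches kg·m²·s⁻¹.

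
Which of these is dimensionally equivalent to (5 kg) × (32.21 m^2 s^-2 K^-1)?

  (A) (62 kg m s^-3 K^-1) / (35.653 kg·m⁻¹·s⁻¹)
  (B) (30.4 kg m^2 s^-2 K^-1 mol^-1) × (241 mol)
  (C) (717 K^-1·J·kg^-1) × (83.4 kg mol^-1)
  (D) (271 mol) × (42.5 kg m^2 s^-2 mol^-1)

(B)

Reference: [kg] · [m²·s⁻²·K⁻¹] = kg·m²·s⁻²·K⁻¹.
Each option:
  (A) [kg·m·s⁻³·K⁻¹] / [kg·m⁻¹·s⁻¹] = m²·s⁻²·K⁻¹
  (B) [kg·m²·s⁻²·K⁻¹·mol⁻¹] · [mol] = kg·m²·s⁻²·K⁻¹  ← same
  (C) [m²·s⁻²·K⁻¹] · [kg·mol⁻¹] = kg·m²·s⁻²·K⁻¹·mol⁻¹
  (D) [mol] · [kg·m²·s⁻²·mol⁻¹] = kg·m²·s⁻²
Only (B) matches kg·m²·s⁻²·K⁻¹.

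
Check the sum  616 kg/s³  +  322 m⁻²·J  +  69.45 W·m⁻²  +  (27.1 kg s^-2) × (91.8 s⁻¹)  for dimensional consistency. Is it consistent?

No

Work out the base dimensions of each:
  616 kg/s³:  kg·s⁻³
  322 m⁻²·J:  J·m⁻² = N·m·m⁻² = kg·s⁻²
  69.45 W·m⁻²:  W·m⁻² = J·s⁻¹·m⁻² = kg·s⁻³
  (27.1 kg s^-2) × (91.8 s⁻¹):  [kg·s⁻²] · [s⁻¹] = kg·s⁻³
The terms do not share a single dimension (kg·s⁻² vs kg·s⁻³).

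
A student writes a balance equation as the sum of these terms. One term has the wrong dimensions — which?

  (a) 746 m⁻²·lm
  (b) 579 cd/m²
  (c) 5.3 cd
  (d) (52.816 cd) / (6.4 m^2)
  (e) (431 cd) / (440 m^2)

Expand each in SI base units:
  (a) lm·m⁻² = cd·m⁻² = m⁻²·cd
  (b) cd·m⁻² = m⁻²·cd
  (c) cd
  (d) [cd] / [m²] = m⁻²·cd
  (e) [cd] / [m²] = m⁻²·cd
All reduce to m⁻²·cd except (c), which is cd.

(c)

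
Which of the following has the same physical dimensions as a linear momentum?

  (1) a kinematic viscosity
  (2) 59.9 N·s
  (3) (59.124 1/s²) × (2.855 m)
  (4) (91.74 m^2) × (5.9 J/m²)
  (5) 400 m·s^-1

(2)

Reference: [linear momentum] = kg·m·s⁻¹.
Each option:
  (1) [kinematic viscosity] = m²·s⁻¹
  (2) N·s = kg·m·s⁻²·s = kg·m·s⁻¹  ← same
  (3) [s⁻²] · [m] = m·s⁻²
  (4) [m²] · [kg·s⁻²] = kg·m²·s⁻²
  (5) m·s⁻¹
Only (2) matches kg·m·s⁻¹.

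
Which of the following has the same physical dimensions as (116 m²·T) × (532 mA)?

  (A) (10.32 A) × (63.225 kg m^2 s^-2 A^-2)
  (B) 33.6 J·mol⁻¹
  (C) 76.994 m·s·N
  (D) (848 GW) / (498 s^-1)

(D)

Reference: [kg·m²·s⁻²·A⁻¹] · [A] = kg·m²·s⁻².
Each option:
  (A) [A] · [kg·m²·s⁻²·A⁻²] = kg·m²·s⁻²·A⁻¹
  (B) J·mol⁻¹ = N·m·mol⁻¹ = kg·m²·s⁻²·mol⁻¹
  (C) N·m·s = kg·m·s⁻²·m·s = kg·m²·s⁻¹
  (D) [kg·m²·s⁻³] / [s⁻¹] = kg·m²·s⁻²  ← same
Only (D) matches kg·m²·s⁻².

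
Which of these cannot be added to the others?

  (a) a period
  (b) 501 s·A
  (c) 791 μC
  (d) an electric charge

(a)

In SI base units:
  (a) [period] = s
  (b) A·s = s·A
  (c) C = s·A
  (d) [electric charge] = s·A
All reduce to s·A except (a), which is s.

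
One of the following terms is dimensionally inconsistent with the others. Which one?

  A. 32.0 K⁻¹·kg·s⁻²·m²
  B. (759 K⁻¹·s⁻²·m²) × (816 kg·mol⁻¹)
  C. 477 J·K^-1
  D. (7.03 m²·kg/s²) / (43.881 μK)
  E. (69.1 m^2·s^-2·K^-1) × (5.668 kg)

Expand each in SI base units:
  A. kg·m²·s⁻²·K⁻¹
  B. [m²·s⁻²·K⁻¹] · [kg·mol⁻¹] = kg·m²·s⁻²·K⁻¹·mol⁻¹
  C. J·K⁻¹ = N·m·K⁻¹ = kg·m²·s⁻²·K⁻¹
  D. [kg·m²·s⁻²] / [K] = kg·m²·s⁻²·K⁻¹
  E. [m²·s⁻²·K⁻¹] · [kg] = kg·m²·s⁻²·K⁻¹
All reduce to kg·m²·s⁻²·K⁻¹ except B., which is kg·m²·s⁻²·K⁻¹·mol⁻¹.

B.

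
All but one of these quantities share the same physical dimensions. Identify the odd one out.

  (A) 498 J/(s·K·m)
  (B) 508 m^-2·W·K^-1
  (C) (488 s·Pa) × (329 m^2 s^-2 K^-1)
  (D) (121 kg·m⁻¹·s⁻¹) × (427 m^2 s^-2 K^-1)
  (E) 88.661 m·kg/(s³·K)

(B)

Reduce each to base SI dimensions:
  (A) J·s⁻¹·m⁻¹·K⁻¹ = N·m·s⁻¹·m⁻¹·K⁻¹ = kg·m·s⁻³·K⁻¹
  (B) W·m⁻²·K⁻¹ = J·s⁻¹·m⁻²·K⁻¹ = kg·s⁻³·K⁻¹
  (C) [kg·m⁻¹·s⁻¹] · [m²·s⁻²·K⁻¹] = kg·m·s⁻³·K⁻¹
  (D) [kg·m⁻¹·s⁻¹] · [m²·s⁻²·K⁻¹] = kg·m·s⁻³·K⁻¹
  (E) kg·m·s⁻³·K⁻¹
All reduce to kg·m·s⁻³·K⁻¹ except (B), which is kg·s⁻³·K⁻¹.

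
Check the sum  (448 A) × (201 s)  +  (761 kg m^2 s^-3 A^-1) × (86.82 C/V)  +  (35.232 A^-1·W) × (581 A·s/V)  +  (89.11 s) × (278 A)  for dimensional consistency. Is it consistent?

Yes

Work out the base dimensions of each:
  (448 A) × (201 s):  [A] · [s] = s·A
  (761 kg m^2 s^-3 A^-1) × (86.82 C/V):  [kg·m²·s⁻³·A⁻¹] · [kg⁻¹·m⁻²·s⁴·A²] = s·A
  (35.232 A^-1·W) × (581 A·s/V):  [kg·m²·s⁻³·A⁻¹] · [kg⁻¹·m⁻²·s⁴·A²] = s·A
  (89.11 s) × (278 A):  [s] · [A] = s·A
Every term reduces to s·A.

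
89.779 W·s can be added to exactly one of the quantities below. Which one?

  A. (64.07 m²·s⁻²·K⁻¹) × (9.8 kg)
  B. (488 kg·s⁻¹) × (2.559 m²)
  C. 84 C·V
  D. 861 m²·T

C.

Reference: W·s = J·s⁻¹·s = kg·m²·s⁻².
Each option:
  A. [m²·s⁻²·K⁻¹] · [kg] = kg·m²·s⁻²·K⁻¹
  B. [kg·s⁻¹] · [m²] = kg·m²·s⁻¹
  C. C·V = s·A·J·C⁻¹ = kg·m²·s⁻²  ← same
  D. T·m² = Wb·m⁻²·m² = kg·m²·s⁻²·A⁻¹
Only C. matches kg·m²·s⁻².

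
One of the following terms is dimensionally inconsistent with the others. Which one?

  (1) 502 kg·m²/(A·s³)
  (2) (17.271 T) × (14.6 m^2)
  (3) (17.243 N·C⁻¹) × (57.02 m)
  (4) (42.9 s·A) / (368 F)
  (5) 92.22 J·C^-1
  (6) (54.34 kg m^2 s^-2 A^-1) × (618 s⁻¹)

Dimensions:
  (1) kg·m²·s⁻³·A⁻¹
  (2) [kg·s⁻²·A⁻¹] · [m²] = kg·m²·s⁻²·A⁻¹
  (3) [kg·m·s⁻³·A⁻¹] · [m] = kg·m²·s⁻³·A⁻¹
  (4) [s·A] / [kg⁻¹·m⁻²·s⁴·A²] = kg·m²·s⁻³·A⁻¹
  (5) J·C⁻¹ = N·m·(s·A)⁻¹ = kg·m²·s⁻³·A⁻¹
  (6) [kg·m²·s⁻²·A⁻¹] · [s⁻¹] = kg·m²·s⁻³·A⁻¹
All reduce to kg·m²·s⁻³·A⁻¹ except (2), which is kg·m²·s⁻²·A⁻¹.

(2)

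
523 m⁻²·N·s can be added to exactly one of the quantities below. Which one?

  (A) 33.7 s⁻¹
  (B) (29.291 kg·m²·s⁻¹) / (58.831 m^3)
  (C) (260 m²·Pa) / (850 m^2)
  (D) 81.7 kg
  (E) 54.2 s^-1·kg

Reference: N·s·m⁻² = kg·m·s⁻²·s·m⁻² = kg·m⁻¹·s⁻¹.
Each option:
  (A) s⁻¹
  (B) [kg·m²·s⁻¹] / [m³] = kg·m⁻¹·s⁻¹  ← same
  (C) [kg·m·s⁻²] / [m²] = kg·m⁻¹·s⁻²
  (D) kg
  (E) kg·s⁻¹
Only (B) matches kg·m⁻¹·s⁻¹.

(B)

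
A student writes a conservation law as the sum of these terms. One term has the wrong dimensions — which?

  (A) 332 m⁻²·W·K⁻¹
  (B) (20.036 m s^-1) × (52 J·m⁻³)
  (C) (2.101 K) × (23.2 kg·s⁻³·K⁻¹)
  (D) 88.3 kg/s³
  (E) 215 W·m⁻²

(A)

Dimensions:
  (A) W·m⁻²·K⁻¹ = J·s⁻¹·m⁻²·K⁻¹ = kg·s⁻³·K⁻¹
  (B) [m·s⁻¹] · [kg·m⁻¹·s⁻²] = kg·s⁻³
  (C) [K] · [kg·s⁻³·K⁻¹] = kg·s⁻³
  (D) kg·s⁻³
  (E) W·m⁻² = J·s⁻¹·m⁻² = kg·s⁻³
All reduce to kg·s⁻³ except (A), which is kg·s⁻³·K⁻¹.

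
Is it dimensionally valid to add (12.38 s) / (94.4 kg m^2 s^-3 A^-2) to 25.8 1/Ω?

Expand each in SI base units:
  (12.38 s) / (94.4 kg m^2 s^-3 A^-2):  [s] / [kg·m²·s⁻³·A⁻²] = kg⁻¹·m⁻²·s⁴·A²
  25.8 1/Ω:  Ω⁻¹ = (V·A⁻¹)⁻¹ = kg⁻¹·m⁻²·s³·A²
kg⁻¹·m⁻²·s⁴·A² ≠ kg⁻¹·m⁻²·s³·A², so they cannot be added.

No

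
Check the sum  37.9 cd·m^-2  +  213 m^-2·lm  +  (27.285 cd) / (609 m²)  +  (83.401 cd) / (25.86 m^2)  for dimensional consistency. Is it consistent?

Expand each in SI base units:
  37.9 cd·m^-2:  cd·m⁻² = m⁻²·cd
  213 m^-2·lm:  lm·m⁻² = cd·m⁻² = m⁻²·cd
  (27.285 cd) / (609 m²):  [cd] / [m²] = m⁻²·cd
  (83.401 cd) / (25.86 m^2):  [cd] / [m²] = m⁻²·cd
Every term reduces to m⁻²·cd.

Yes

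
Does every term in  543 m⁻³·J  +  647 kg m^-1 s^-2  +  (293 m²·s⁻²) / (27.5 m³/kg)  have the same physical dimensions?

Reduce each to base SI dimensions:
  543 m⁻³·J:  J·m⁻³ = N·m·m⁻³ = kg·m⁻¹·s⁻²
  647 kg m^-1 s^-2:  kg·m⁻¹·s⁻²
  (293 m²·s⁻²) / (27.5 m³/kg):  [m²·s⁻²] / [kg⁻¹·m³] = kg·m⁻¹·s⁻²
Every term reduces to kg·m⁻¹·s⁻².

Yes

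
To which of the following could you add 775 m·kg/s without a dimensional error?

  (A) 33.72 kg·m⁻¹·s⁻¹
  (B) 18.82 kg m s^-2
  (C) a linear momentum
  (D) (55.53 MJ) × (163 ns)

(C)

Reference: kg·m·s⁻¹.
Each option:
  (A) kg·m⁻¹·s⁻¹
  (B) kg·m·s⁻²
  (C) [linear momentum] = kg·m·s⁻¹  ← same
  (D) [kg·m²·s⁻²] · [s] = kg·m²·s⁻¹
Only (C) matches kg·m·s⁻¹.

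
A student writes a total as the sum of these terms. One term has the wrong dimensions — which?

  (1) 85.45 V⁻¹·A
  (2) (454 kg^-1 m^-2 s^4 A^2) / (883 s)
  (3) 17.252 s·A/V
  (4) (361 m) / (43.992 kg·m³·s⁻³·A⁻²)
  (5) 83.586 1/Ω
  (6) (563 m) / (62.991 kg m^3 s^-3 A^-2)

Expand each in SI base units:
  (1) A·V⁻¹ = A·(J·C⁻¹)⁻¹ = kg⁻¹·m⁻²·s³·A²
  (2) [kg⁻¹·m⁻²·s⁴·A²] / [s] = kg⁻¹·m⁻²·s³·A²
  (3) A·s·V⁻¹ = A·s·(J·C⁻¹)⁻¹ = kg⁻¹·m⁻²·s⁴·A²
  (4) [m] / [kg·m³·s⁻³·A⁻²] = kg⁻¹·m⁻²·s³·A²
  (5) Ω⁻¹ = (V·A⁻¹)⁻¹ = kg⁻¹·m⁻²·s³·A²
  (6) [m] / [kg·m³·s⁻³·A⁻²] = kg⁻¹·m⁻²·s³·A²
All reduce to kg⁻¹·m⁻²·s³·A² except (3), which is kg⁻¹·m⁻²·s⁴·A².

(3)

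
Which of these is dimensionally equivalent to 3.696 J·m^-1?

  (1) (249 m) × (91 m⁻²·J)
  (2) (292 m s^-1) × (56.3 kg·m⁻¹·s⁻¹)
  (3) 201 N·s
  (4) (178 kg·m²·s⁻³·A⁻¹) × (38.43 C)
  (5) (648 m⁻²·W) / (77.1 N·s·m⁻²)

(1)

Reference: J·m⁻¹ = N·m·m⁻¹ = kg·m·s⁻².
Each option:
  (1) [m] · [kg·s⁻²] = kg·m·s⁻²  ← same
  (2) [m·s⁻¹] · [kg·m⁻¹·s⁻¹] = kg·s⁻²
  (3) N·s = kg·m·s⁻²·s = kg·m·s⁻¹
  (4) [kg·m²·s⁻³·A⁻¹] · [s·A] = kg·m²·s⁻²
  (5) [kg·s⁻³] / [kg·m⁻¹·s⁻¹] = m·s⁻²
Only (1) matches kg·m·s⁻².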